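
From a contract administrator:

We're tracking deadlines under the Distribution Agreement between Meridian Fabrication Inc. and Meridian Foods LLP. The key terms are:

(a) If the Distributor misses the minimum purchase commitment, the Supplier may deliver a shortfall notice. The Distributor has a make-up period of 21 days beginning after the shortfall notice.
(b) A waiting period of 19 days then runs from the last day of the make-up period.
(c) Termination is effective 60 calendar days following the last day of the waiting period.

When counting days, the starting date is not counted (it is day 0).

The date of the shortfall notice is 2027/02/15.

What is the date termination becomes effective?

2027/05/26

The last day of the make-up period: 21 calendar days after 2027/02/15 is 2027/03/08.
The last day of the waiting period: 2027/03/08 + 19 days = 2027/03/27.
Adding 60 calendar days to 2027/03/27 gives 2027/05/26, which is the date termination becomes effective.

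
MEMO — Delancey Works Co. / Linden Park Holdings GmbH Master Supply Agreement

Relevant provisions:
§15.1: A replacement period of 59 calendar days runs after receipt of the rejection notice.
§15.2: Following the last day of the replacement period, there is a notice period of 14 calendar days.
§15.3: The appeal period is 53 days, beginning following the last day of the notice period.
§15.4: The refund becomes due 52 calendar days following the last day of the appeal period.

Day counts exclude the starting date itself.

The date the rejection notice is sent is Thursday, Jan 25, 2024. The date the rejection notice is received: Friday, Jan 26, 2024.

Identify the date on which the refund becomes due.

The last day of the replacement period: Jan 26, 2024 + 59 days = Mar 25, 2024.
The last day of the notice period: Mar 25, 2024 + 14 days = Apr 8, 2024.
The last day of the appeal period: Apr 8, 2024 + 53 days = May 31, 2024.
The date on which the refund becomes due: May 31, 2024 + 52 days = Jul 22, 2024.

Jul 22, 2024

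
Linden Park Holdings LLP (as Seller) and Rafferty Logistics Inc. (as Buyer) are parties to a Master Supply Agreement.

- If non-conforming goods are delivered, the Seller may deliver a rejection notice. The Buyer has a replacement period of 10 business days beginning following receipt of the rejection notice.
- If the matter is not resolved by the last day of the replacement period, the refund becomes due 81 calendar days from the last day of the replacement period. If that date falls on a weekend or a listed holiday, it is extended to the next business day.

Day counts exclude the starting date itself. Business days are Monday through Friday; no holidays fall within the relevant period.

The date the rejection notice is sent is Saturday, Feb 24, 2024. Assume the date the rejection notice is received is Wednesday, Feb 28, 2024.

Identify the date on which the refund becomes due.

Jun 3, 2024

The last day of the replacement period: counting 10 business days from Wednesday, Feb 28, 2024 (Feb 29, Mar 1, Mar 4, Mar 5, Mar 6, Mar 7, Mar 8, Mar 11, Mar 12, Mar 13, skipping weekends) reaches Wednesday, Mar 13, 2024.
The date on which the refund becomes due: 81 calendar days after Mar 13, 2024 is Jun 2, 2024. That falls on a Sunday, so it rolls to the next business day, Monday, Jun 3, 2024.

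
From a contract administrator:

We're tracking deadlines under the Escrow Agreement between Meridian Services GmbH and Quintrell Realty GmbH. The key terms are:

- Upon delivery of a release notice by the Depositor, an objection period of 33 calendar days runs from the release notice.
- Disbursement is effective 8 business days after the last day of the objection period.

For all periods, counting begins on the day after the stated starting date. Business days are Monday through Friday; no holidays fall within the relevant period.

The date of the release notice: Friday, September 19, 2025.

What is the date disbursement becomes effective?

The last day of the objection period: 33 calendar days after September 19, 2025 is October 22, 2025.
The date disbursement becomes effective: counting 8 business days from Wednesday, October 22, 2025 (Oct 23, Oct 24, Oct 27, Oct 28, Oct 29, Oct 30, Oct 31, Nov 3, skipping weekends) reaches Monday, November 3, 2025.

November 3, 2025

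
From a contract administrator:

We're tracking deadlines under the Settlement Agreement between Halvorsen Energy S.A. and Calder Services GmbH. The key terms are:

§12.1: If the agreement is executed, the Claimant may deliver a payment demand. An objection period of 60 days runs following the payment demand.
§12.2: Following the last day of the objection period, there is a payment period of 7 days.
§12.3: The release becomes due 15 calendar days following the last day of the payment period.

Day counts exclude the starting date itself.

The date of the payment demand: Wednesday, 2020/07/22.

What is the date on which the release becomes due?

The last day of the objection period: 60 calendar days after 2020/07/22 is 2020/09/20.
The last day of the payment period: 7 calendar days after 2020/09/20 is 2020/09/27.
The date on which the release becomes due: 2020/09/27 + 15 days = 2020/10/12.

2020/10/12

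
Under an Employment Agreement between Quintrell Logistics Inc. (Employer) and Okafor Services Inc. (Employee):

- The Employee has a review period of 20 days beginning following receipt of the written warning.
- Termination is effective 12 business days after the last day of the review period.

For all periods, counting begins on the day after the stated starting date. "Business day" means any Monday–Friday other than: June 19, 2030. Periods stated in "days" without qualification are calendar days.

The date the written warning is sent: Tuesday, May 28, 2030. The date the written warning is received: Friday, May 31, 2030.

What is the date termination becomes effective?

July 8, 2030

The last day of the review period: 20 calendar days after May 31, 2030 is June 20, 2030.
The date termination becomes effective: 12 business days after Thursday, June 20, 2030, skipping weekends — Jun 21, Jun 24, Jun 25, Jun 26, …, Jul 4, Jul 5, Jul 8 — lands on Monday, July 8, 2030.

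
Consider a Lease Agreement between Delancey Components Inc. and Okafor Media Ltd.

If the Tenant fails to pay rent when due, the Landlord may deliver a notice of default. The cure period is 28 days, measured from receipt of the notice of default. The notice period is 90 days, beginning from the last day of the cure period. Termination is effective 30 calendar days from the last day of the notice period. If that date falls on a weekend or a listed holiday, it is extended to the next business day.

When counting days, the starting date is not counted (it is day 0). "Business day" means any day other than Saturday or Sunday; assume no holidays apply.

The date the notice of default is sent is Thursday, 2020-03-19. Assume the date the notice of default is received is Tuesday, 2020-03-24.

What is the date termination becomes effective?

The last day of the cure period: 28 calendar days after 2020-03-24 is 2020-04-21.
The last day of the notice period: 90 calendar days after 2020-04-21 is 2020-07-20.
The date termination becomes effective: 30 calendar days after 2020-07-20 is 2020-08-19. 2020-08-19 is a Wednesday, so no roll-forward applies.

2020-08-19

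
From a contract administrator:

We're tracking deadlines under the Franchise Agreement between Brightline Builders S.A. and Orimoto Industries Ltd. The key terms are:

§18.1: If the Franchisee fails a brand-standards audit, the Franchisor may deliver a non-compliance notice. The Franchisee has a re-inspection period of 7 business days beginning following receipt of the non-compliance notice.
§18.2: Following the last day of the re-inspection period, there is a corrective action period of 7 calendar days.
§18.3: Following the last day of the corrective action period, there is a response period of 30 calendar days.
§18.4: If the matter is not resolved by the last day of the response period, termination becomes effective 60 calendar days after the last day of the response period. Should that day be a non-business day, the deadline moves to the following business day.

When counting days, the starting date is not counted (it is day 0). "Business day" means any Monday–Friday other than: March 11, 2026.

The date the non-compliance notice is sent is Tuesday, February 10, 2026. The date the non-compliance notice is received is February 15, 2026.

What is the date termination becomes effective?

The last day of the re-inspection period: 7 business days after Sunday, February 15, 2026, skipping weekends — Feb 16, Feb 17, Feb 18, Feb 19, Feb 20, Feb 23, Feb 24 — lands on Tuesday, February 24, 2026.
Adding 7 calendar days to February 24, 2026 gives March 3, 2026, which is the last day of the corrective action period.
Adding 30 calendar days to March 3, 2026 gives April 2, 2026, which is the last day of the response period.
Adding 60 calendar days to April 2, 2026 gives June 1, 2026, which is the date termination becomes effective. June 1, 2026 is a Monday and is not a listed holiday, so no roll-forward applies.

June 1, 2026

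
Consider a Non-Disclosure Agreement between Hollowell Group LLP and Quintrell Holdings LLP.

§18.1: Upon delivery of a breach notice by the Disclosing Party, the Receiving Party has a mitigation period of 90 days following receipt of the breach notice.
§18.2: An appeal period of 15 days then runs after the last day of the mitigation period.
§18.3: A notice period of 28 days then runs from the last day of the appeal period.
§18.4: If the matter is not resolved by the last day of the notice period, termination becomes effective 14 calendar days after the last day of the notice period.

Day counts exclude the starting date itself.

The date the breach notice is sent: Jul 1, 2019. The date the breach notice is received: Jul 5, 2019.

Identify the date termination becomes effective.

Nov 29, 2019

The last day of the mitigation period: Jul 5, 2019 + 90 days = Oct 3, 2019.
The last day of the appeal period: Oct 3, 2019 + 15 days = Oct 18, 2019.
The last day of the notice period: Oct 18, 2019 + 28 days = Nov 15, 2019.
The date termination becomes effective: Nov 15, 2019 + 14 days = Nov 29, 2019.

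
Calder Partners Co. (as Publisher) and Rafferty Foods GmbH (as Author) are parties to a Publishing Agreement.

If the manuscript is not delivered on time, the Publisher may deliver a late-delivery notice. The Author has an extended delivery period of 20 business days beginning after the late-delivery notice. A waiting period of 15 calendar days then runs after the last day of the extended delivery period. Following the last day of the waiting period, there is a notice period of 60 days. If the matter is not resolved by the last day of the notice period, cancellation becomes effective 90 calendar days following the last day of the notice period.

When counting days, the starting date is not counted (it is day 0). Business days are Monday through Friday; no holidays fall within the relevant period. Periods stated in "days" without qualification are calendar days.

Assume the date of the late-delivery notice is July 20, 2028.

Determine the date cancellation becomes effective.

January 29, 2029

The last day of the extended delivery period: counting 20 business days from Thursday, July 20, 2028 (Jul 21, Jul 24, Jul 25, Jul 26, …, Aug 15, Aug 16, Aug 17, skipping weekends) reaches Thursday, August 17, 2028.
The last day of the waiting period: 15 calendar days after August 17, 2028 is September 1, 2028.
The last day of the notice period: 60 calendar days after September 1, 2028 is October 31, 2028.
The date cancellation becomes effective: October 31, 2028 + 90 days = January 29, 2029.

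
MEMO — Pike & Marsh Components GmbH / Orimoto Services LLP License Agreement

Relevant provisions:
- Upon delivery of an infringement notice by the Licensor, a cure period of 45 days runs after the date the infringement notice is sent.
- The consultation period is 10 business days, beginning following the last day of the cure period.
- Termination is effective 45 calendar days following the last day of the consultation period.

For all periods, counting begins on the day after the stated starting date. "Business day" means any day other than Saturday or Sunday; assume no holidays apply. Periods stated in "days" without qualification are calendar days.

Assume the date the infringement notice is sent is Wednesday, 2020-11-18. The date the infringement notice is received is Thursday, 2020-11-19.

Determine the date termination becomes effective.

The last day of the cure period: 2020-11-18 + 45 days = 2021-01-02.
From Saturday, 2021-01-02, 10 business days (Jan 4, Jan 5, Jan 6, Jan 7, Jan 8, Jan 11, Jan 12, Jan 13, Jan 14, Jan 15, skipping weekends) brings us to Friday, 2021-01-15, which is the last day of the consultation period.
The date termination becomes effective: 45 calendar days after 2021-01-15 is 2021-03-01.

2021-03-01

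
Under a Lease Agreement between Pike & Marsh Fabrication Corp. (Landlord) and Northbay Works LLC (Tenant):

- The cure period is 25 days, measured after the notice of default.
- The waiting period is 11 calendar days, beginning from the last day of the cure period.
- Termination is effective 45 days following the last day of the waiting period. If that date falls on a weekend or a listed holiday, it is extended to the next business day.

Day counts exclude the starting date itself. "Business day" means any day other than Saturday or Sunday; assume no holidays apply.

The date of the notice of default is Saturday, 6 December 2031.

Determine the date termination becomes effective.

25 February 2032

Adding 25 calendar days to 6 December 2031 gives 31 December 2031, which is the last day of the cure period.
Adding 11 calendar days to 31 December 2031 gives 11 January 2032, which is the last day of the waiting period.
Adding 45 calendar days to 11 January 2032 gives 25 February 2032, which is the date termination becomes effective. 25 February 2032 is a Wednesday, so no roll-forward applies.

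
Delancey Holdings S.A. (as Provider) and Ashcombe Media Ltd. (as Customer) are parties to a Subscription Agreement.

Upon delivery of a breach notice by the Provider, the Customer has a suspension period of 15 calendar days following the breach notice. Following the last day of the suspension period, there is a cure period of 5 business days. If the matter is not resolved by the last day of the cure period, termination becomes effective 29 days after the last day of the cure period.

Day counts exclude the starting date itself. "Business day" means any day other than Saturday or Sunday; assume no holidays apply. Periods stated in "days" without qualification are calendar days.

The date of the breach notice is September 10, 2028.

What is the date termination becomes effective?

October 31, 2028

The last day of the suspension period: September 10, 2028 + 15 days = September 25, 2028.
From Monday, September 25, 2028, 5 business days (Sep 26, Sep 27, Sep 28, Sep 29, Oct 2, skipping weekends) brings us to Monday, October 2, 2028, which is the last day of the cure period.
The date termination becomes effective: October 2, 2028 + 29 days = October 31, 2028.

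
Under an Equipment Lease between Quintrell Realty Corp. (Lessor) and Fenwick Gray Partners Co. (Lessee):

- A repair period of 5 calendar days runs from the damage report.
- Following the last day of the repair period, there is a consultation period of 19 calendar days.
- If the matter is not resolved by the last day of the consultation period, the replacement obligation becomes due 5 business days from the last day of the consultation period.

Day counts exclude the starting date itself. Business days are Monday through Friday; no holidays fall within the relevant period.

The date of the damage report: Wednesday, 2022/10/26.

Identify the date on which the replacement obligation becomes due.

The last day of the repair period: 2022/10/26 + 5 days = 2022/10/31.
The last day of the consultation period: 19 calendar days after 2022/10/31 is 2022/11/19.
The date on which the replacement obligation becomes due: 5 business days after Saturday, 2022/11/19, skipping weekends — Nov 21, Nov 22, Nov 23, Nov 24, Nov 25 — lands on Friday, 2022/11/25.

2022/11/25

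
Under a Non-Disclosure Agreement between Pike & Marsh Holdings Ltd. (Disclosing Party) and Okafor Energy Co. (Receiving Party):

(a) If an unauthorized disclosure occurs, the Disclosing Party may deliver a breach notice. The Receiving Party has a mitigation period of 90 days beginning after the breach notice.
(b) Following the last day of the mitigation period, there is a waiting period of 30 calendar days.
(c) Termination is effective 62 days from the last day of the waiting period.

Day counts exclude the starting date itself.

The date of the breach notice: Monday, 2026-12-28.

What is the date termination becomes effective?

The last day of the mitigation period: 2026-12-28 + 90 days = 2027-03-28.
The last day of the waiting period: 30 calendar days after 2027-03-28 is 2027-04-27.
The date termination becomes effective: 62 calendar days after 2027-04-27 is 2027-06-28.

2027-06-28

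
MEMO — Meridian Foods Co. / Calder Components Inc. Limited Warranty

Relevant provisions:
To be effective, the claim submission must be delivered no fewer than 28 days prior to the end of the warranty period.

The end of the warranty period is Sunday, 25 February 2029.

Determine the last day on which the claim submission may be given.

28 January 2029

25 February 2029 minus 28 days is 28 January 2029.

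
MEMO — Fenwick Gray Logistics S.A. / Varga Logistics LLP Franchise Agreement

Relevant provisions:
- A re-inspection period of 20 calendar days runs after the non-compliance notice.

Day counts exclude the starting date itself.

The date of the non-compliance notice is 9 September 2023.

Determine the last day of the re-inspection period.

29 September 2023

The last day of the re-inspection period: 9 September 2023 + 20 days = 29 September 2023.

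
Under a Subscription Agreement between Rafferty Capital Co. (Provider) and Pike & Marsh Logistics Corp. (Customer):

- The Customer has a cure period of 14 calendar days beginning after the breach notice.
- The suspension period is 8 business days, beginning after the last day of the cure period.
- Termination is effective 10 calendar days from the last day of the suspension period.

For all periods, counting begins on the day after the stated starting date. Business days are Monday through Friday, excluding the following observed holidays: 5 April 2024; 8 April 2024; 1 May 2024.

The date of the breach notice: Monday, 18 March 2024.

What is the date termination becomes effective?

25 April 2024

Adding 14 calendar days to 18 March 2024 gives 1 April 2024, which is the last day of the cure period.
The last day of the suspension period: counting 8 business days from Monday, 1 April 2024 (Apr 2, Apr 3, Apr 4, Apr 9, Apr 10, Apr 11, Apr 12, Apr 15, skipping weekends and the listed holidays on Apr 5, Apr 8) reaches Monday, 15 April 2024.
The date termination becomes effective: 15 April 2024 + 10 days = 25 April 2024.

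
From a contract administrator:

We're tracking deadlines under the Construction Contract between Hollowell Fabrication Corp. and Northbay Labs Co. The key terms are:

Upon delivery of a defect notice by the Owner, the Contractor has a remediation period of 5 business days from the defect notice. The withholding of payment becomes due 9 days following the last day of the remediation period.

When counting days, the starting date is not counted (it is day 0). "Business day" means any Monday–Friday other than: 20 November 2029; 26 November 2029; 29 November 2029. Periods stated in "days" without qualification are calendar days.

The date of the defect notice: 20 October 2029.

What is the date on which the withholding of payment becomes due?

4 November 2029

The last day of the remediation period: counting 5 business days from Saturday, 20 October 2029 (Oct 22, Oct 23, Oct 24, Oct 25, Oct 26, skipping weekends) reaches Friday, 26 October 2029.
Adding 9 calendar days to 26 October 2029 gives 4 November 2029, which is the date on which the withholding of payment becomes due.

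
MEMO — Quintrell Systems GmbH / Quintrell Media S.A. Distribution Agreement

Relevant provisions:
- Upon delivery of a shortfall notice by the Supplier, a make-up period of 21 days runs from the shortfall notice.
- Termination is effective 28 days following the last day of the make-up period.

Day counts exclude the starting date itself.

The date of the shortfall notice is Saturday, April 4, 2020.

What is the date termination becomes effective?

The last day of the make-up period: April 4, 2020 + 21 days = April 25, 2020.
The date termination becomes effective: 28 calendar days after April 25, 2020 is May 23, 2020.

May 23, 2020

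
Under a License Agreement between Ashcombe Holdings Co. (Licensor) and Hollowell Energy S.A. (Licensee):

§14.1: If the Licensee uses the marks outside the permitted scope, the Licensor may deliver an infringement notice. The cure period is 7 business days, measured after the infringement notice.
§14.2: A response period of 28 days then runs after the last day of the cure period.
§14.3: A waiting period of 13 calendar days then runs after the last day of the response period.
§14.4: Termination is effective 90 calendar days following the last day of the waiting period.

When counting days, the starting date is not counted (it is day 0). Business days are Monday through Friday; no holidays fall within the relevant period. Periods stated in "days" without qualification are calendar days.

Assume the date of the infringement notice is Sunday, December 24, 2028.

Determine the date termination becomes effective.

The last day of the cure period: 7 business days after Sunday, December 24, 2028, skipping weekends — Dec 25, Dec 26, Dec 27, Dec 28, Dec 29, Jan 1, Jan 2 — lands on Tuesday, January 2, 2029.
The last day of the response period: 28 calendar days after January 2, 2029 is January 30, 2029.
The last day of the waiting period: 13 calendar days after January 30, 2029 is February 12, 2029.
Adding 90 calendar days to February 12, 2029 gives May 13, 2029, which is the date termination becomes effective.

May 13, 2029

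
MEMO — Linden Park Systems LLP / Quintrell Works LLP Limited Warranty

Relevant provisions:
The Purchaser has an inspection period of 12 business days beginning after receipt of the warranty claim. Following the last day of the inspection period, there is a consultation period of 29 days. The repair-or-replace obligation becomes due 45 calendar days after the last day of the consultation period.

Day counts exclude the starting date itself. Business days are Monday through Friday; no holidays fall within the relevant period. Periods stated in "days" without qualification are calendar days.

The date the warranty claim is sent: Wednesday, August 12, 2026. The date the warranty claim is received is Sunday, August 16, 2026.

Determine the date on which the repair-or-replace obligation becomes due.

The last day of the inspection period: 12 business days after Sunday, August 16, 2026, skipping weekends — Aug 17, Aug 18, Aug 19, Aug 20, …, Aug 28, Aug 31, Sep 1 — lands on Tuesday, September 1, 2026.
The last day of the consultation period: September 1, 2026 + 29 days = September 30, 2026.
The date on which the repair-or-replace obligation becomes due: 45 calendar days after September 30, 2026 is November 14, 2026.

November 14, 2026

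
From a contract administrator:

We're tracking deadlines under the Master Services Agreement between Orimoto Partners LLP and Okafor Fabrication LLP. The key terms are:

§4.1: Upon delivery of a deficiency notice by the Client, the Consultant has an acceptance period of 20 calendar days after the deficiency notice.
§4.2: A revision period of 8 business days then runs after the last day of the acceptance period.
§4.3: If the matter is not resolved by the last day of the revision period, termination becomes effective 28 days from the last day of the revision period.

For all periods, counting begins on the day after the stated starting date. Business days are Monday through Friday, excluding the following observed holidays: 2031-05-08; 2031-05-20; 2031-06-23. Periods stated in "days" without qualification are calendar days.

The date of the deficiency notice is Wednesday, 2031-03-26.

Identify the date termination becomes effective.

The last day of the acceptance period: 2031-03-26 + 20 days = 2031-04-15.
The last day of the revision period: counting 8 business days from Tuesday, 2031-04-15 (Apr 16, Apr 17, Apr 18, Apr 21, Apr 22, Apr 23, Apr 24, Apr 25, skipping weekends) reaches Friday, 2031-04-25.
The date termination becomes effective: 28 calendar days after 2031-04-25 is 2031-05-23.

2031-05-23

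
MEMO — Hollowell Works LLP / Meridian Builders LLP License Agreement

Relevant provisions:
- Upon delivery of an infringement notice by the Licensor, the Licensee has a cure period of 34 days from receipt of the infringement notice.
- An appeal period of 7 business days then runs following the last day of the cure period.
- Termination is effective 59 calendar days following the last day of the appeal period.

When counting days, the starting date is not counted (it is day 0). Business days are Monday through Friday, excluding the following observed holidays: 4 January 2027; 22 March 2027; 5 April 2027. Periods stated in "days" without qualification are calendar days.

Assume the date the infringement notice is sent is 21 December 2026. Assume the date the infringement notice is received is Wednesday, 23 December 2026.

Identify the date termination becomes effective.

4 April 2027

The last day of the cure period: 34 calendar days after 23 December 2026 is 26 January 2027.
The last day of the appeal period: counting 7 business days from Tuesday, 26 January 2027 (Jan 27, Jan 28, Jan 29, Feb 1, Feb 2, Feb 3, Feb 4, skipping weekends) reaches Thursday, 4 February 2027.
The date termination becomes effective: 4 February 2027 + 59 days = 4 April 2027.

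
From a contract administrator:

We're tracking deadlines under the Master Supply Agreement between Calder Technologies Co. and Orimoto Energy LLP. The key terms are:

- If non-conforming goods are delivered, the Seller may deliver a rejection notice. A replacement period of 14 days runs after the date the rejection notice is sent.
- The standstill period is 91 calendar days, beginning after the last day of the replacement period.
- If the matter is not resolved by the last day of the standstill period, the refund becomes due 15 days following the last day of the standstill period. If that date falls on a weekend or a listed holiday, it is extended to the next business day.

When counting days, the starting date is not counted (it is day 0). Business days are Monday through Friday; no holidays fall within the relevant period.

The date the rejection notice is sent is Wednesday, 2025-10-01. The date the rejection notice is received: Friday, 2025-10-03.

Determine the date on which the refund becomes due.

Adding 14 calendar days to 2025-10-01 gives 2025-10-15, which is the last day of the replacement period.
Adding 91 calendar days to 2025-10-15 gives 2026-01-14, which is the last day of the standstill period.
The date on which the refund becomes due: 15 calendar days after 2026-01-14 is 2026-01-29. 2026-01-29 is a Thursday, so no roll-forward applies.

2026-01-29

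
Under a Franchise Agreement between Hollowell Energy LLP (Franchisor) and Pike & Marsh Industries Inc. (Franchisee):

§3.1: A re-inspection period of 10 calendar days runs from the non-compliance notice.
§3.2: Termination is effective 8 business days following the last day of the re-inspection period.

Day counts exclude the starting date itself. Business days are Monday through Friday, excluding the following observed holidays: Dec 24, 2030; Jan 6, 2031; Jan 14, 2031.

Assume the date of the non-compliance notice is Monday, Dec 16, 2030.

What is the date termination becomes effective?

Jan 8, 2031

The last day of the re-inspection period: Dec 16, 2030 + 10 days = Dec 26, 2030.
The date termination becomes effective: 8 business days after Thursday, Dec 26, 2030, skipping weekends and the listed holiday on Jan 6 — Dec 27, Dec 30, Dec 31, Jan 1, Jan 2, Jan 3, Jan 7, Jan 8 — lands on Wednesday, Jan 8, 2031.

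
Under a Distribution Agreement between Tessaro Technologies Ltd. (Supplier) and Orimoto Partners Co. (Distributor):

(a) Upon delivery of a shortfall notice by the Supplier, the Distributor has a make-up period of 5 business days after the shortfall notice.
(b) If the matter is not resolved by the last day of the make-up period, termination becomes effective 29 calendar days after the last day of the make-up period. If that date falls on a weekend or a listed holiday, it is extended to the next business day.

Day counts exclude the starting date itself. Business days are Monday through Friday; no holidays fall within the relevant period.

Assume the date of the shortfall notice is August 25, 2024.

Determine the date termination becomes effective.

From Sunday, August 25, 2024, 5 business days (Aug 26, Aug 27, Aug 28, Aug 29, Aug 30, skipping weekends) brings us to Friday, August 30, 2024, which is the last day of the make-up period.
The date termination becomes effective: August 30, 2024 + 29 days = September 28, 2024. That falls on a Saturday, so it rolls to the next business day, Monday, September 30, 2024.

September 30, 2024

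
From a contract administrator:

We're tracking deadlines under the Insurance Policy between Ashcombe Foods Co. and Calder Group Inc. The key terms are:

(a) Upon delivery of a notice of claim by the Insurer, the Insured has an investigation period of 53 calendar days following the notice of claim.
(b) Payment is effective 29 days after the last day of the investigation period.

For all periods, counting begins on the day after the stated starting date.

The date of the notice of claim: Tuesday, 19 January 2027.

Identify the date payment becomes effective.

The last day of the investigation period: 19 January 2027 + 53 days = 13 March 2027.
The date payment becomes effective: 13 March 2027 + 29 days = 11 April 2027.

11 April 2027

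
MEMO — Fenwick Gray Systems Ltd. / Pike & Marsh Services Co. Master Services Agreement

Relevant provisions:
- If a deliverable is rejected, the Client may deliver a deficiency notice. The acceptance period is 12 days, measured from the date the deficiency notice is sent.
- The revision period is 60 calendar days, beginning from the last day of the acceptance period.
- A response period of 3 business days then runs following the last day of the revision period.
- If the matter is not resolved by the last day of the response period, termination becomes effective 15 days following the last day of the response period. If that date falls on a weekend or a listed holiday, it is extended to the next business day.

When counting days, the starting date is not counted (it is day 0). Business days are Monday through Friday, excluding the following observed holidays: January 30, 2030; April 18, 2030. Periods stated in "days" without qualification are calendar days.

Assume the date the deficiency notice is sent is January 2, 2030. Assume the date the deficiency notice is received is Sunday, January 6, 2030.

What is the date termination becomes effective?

April 4, 2030

The last day of the acceptance period: 12 calendar days after January 2, 2030 is January 14, 2030.
The last day of the revision period: January 14, 2030 + 60 days = March 15, 2030.
The last day of the response period: counting 3 business days from Friday, March 15, 2030 (Mar 18, Mar 19, Mar 20, skipping weekends) reaches Wednesday, March 20, 2030.
The date termination becomes effective: March 20, 2030 + 15 days = April 4, 2030. April 4, 2030 is a Thursday and is not a listed holiday, so no roll-forward applies.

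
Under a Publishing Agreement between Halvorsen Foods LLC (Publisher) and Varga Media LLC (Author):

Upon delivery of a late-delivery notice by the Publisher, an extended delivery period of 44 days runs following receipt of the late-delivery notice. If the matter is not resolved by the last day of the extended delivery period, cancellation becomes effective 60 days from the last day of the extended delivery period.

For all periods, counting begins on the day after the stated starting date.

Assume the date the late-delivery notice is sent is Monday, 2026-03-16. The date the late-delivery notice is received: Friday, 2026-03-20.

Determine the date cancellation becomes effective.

2026-07-02

The last day of the extended delivery period: 2026-03-20 + 44 days = 2026-05-03.
The date cancellation becomes effective: 60 calendar days after 2026-05-03 is 2026-07-02.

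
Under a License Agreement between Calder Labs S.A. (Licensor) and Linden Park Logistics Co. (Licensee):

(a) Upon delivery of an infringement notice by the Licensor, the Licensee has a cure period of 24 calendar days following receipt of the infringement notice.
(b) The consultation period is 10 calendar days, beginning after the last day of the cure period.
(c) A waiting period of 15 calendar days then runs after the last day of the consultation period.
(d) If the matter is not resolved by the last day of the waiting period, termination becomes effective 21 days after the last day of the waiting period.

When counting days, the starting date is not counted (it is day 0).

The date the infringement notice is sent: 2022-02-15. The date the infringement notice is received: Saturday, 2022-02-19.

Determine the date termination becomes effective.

2022-04-30

The last day of the cure period: 2022-02-19 + 24 days = 2022-03-15.
The last day of the consultation period: 10 calendar days after 2022-03-15 is 2022-03-25.
The last day of the waiting period: 2022-03-25 + 15 days = 2022-04-09.
Adding 21 calendar days to 2022-04-09 gives 2022-04-30, which is the date termination becomes effective.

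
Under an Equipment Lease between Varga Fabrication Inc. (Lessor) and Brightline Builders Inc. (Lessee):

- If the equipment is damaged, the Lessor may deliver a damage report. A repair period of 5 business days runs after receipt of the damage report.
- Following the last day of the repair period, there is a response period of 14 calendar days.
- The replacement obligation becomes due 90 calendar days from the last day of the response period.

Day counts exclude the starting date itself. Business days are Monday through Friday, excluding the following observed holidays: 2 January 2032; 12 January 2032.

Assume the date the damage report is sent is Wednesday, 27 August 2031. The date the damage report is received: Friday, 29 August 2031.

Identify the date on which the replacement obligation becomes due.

18 December 2031

From Friday, 29 August 2031, 5 business days (Sep 1, Sep 2, Sep 3, Sep 4, Sep 5, skipping weekends) brings us to Friday, 5 September 2031, which is the last day of the repair period.
The last day of the response period: 5 September 2031 + 14 days = 19 September 2031.
Adding 90 calendar days to 19 September 2031 gives 18 December 2031, which is the date on which the replacement obligation becomes due.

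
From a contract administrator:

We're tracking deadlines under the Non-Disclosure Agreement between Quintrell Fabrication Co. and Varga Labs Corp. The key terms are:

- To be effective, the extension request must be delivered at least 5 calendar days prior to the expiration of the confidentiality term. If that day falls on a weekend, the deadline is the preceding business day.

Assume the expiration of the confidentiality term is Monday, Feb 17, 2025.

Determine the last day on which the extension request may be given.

Feb 12, 2025

Counting back 5 calendar days from Feb 17, 2025 gives Feb 12, 2025. That is a Wednesday, so no adjustment is needed.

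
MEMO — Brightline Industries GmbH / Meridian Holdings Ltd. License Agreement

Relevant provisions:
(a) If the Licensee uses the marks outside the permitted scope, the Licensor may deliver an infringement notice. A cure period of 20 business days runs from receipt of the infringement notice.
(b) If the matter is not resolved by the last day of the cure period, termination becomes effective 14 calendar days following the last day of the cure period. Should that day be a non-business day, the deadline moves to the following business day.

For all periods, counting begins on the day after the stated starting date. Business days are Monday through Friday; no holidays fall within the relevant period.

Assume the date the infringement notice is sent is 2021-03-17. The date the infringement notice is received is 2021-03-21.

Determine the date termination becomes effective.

The last day of the cure period: 20 business days after Sunday, 2021-03-21, skipping weekends — Mar 22, Mar 23, Mar 24, Mar 25, …, Apr 14, Apr 15, Apr 16 — lands on Friday, 2021-04-16.
The date termination becomes effective: 2021-04-16 + 14 days = 2021-04-30. 2021-04-30 is a Friday, so no roll-forward applies.

2021-04-30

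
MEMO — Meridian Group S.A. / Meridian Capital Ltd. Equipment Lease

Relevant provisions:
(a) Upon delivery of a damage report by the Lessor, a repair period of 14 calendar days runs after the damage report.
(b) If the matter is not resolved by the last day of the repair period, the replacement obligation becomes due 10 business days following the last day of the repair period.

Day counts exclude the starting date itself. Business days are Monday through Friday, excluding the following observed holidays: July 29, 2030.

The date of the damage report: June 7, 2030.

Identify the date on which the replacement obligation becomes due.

July 5, 2030

The last day of the repair period: 14 calendar days after June 7, 2030 is June 21, 2030.
The date on which the replacement obligation becomes due: 10 business days after Friday, June 21, 2030, skipping weekends — Jun 24, Jun 25, Jun 26, Jun 27, Jun 28, Jul 1, Jul 2, Jul 3, Jul 4, Jul 5 — lands on Friday, July 5, 2030.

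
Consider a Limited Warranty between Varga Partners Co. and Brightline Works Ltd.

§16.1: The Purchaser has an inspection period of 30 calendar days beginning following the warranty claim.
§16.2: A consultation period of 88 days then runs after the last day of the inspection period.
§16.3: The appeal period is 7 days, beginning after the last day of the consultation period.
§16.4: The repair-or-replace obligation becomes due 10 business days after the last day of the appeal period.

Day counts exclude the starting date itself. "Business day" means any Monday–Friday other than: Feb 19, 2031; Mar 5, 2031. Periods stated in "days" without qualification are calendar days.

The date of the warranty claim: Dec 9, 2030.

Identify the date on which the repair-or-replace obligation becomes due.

Apr 25, 2031

The last day of the inspection period: 30 calendar days after Dec 9, 2030 is Jan 8, 2031.
The last day of the consultation period: 88 calendar days after Jan 8, 2031 is Apr 6, 2031.
The last day of the appeal period: 7 calendar days after Apr 6, 2031 is Apr 13, 2031.
The date on which the repair-or-replace obligation becomes due: counting 10 business days from Sunday, Apr 13, 2031 (Apr 14, Apr 15, Apr 16, Apr 17, Apr 18, Apr 21, Apr 22, Apr 23, Apr 24, Apr 25, skipping weekends) reaches Friday, Apr 25, 2031.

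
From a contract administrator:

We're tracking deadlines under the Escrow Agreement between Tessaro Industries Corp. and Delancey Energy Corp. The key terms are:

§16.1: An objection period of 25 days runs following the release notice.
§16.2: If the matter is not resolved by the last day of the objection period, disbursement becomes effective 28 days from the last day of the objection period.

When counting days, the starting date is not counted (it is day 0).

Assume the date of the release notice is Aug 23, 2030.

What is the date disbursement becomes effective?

The last day of the objection period: Aug 23, 2030 + 25 days = Sep 17, 2030.
The date disbursement becomes effective: 28 calendar days after Sep 17, 2030 is Oct 15, 2030.

Oct 15, 2030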